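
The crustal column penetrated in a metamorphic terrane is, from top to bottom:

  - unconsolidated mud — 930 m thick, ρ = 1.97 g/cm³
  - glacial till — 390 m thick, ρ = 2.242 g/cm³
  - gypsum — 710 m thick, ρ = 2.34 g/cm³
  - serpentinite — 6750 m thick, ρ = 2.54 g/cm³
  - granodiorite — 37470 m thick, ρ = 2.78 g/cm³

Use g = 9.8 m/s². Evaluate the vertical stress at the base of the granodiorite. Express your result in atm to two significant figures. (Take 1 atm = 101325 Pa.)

12000 atm

unconsolidated mud: 1970 kg/m³ × 9.8 m/s² × 930 m = 1.795×10^7 Pa = 177.2 atm
glacial till: 2242 kg/m³ × 9.8 m/s² × 390 m = 8.569×10^6 Pa = 84.57 atm
gypsum: 2340 kg/m³ × 9.8 m/s² × 710 m = 1.628×10^7 Pa = 160.7 atm
serpentinite: 2540 kg/m³ × 9.8 m/s² × 6750 m = 1.680×10^8 Pa = 1658 atm
granodiorite: 2780 kg/m³ × 9.8 m/s² × 37470 m = 1.021×10^9 Pa = 10075 atm
Total = 177.2 + 84.57 + 160.7 + 1658 + 10075 = 12156 atm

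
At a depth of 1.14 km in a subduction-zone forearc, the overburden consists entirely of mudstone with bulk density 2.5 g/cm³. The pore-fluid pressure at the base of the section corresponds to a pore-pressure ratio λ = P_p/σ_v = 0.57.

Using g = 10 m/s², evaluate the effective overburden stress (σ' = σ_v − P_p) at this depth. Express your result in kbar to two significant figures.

0.12 kbar

Overburden (lithostatic) stress σ_v:
mudstone: 2500 kg/m³ × 10 m/s² × 1140 m = 2.850×10^7 Pa = 28.50 MPa
Pore pressure P_p = λ·σ_v = 0.57 × 28.50 MPa = 16.24 MPa
Effective stress σ' = σ_v − P_p = 28.50 − 16.24 = 12.255 MPa = 0.12255 kbar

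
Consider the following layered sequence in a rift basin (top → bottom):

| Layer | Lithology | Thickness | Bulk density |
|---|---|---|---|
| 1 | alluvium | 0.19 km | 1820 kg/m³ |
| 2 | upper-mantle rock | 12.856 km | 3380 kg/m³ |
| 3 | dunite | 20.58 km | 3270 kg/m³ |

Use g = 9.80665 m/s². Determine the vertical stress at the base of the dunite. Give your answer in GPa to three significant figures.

1.09 GPa

alluvium: 1820 kg/m³ × 9.80665 m/s² × 190 m = 3.391×10^6 Pa = 3.391×10^-3 GPa
upper-mantle rock: 3380 kg/m³ × 9.80665 m/s² × 12856 m = 4.261×10^8 Pa = 0.4261 GPa
dunite: 3270 kg/m³ × 9.80665 m/s² × 20580 m = 6.600×10^8 Pa = 0.6600 GPa
Total = 3.391×10^-3 + 0.4261 + 0.6600 = 1.0895 GPa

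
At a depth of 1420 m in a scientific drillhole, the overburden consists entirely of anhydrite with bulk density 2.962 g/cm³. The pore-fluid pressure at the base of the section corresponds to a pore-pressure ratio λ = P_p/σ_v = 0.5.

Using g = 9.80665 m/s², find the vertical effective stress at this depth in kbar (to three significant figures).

Overburden (lithostatic) stress σ_v:
anhydrite: 2962 kg/m³ × 9.80665 m/s² × 1420 m = 4.125×10^7 Pa = 41.25 MPa
Pore pressure P_p = λ·σ_v = 0.5 × 41.25 MPa = 20.62 MPa
Effective stress σ' = σ_v − P_p = 41.25 − 20.62 = 20.624 MPa = 0.20624 kbar

0.206 kbar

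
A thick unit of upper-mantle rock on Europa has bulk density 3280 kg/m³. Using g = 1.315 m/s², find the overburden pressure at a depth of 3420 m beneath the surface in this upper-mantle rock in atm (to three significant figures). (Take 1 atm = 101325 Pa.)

upper-mantle rock: 3280 kg/m³ × 1.315 m/s² × 3420 m = 1.475×10^7 Pa = 145.6 atm

146 atm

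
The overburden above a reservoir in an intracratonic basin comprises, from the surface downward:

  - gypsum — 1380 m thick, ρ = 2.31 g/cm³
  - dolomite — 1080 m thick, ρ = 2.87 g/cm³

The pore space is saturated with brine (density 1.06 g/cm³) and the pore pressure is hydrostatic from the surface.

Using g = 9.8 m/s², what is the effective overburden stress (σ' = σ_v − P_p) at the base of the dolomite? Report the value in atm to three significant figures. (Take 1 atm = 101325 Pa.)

Overburden (lithostatic) stress σ_v:
gypsum: 2310 kg/m³ × 9.8 m/s² × 1380 m = 3.124×10^7 Pa = 31.24 MPa
dolomite: 2870 kg/m³ × 9.8 m/s² × 1080 m = 3.038×10^7 Pa = 30.38 MPa
Total = 31.24 + 30.38 = 61.617 MPa
Pore pressure P_p = 1060 kg/m³ × 9.8 m/s² × 2460 m = 2.555×10^7 Pa = 25.55 MPa
Effective stress σ' = σ_v − P_p = 61.62 − 25.55 = 36.062 MPa = 355.90 atm

356 atm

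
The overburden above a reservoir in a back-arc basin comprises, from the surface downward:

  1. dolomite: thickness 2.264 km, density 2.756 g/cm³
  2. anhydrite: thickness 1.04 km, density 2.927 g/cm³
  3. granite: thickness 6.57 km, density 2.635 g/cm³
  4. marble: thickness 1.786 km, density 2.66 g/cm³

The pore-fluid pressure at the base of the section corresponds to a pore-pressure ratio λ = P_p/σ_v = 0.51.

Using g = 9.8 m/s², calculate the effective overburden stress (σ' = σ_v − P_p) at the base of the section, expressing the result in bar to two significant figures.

Overburden (lithostatic) stress σ_v:
dolomite: 2756 kg/m³ × 9.8 m/s² × 2264 m = 6.115×10^7 Pa = 61.15 MPa
anhydrite: 2927 kg/m³ × 9.8 m/s² × 1040 m = 2.983×10^7 Pa = 29.83 MPa
granite: 2635 kg/m³ × 9.8 m/s² × 6570 m = 1.697×10^8 Pa = 169.7 MPa
marble: 2660 kg/m³ × 9.8 m/s² × 1786 m = 4.656×10^7 Pa = 46.56 MPa
Total = 61.15 + 29.83 + 169.7 + 46.56 = 307.19 MPa
Pore pressure P_p = λ·σ_v = 0.51 × 307.2 MPa = 156.7 MPa
Effective stress σ' = σ_v − P_p = 307.2 − 156.7 = 150.53 MPa = 1505.3 bar

1500 bar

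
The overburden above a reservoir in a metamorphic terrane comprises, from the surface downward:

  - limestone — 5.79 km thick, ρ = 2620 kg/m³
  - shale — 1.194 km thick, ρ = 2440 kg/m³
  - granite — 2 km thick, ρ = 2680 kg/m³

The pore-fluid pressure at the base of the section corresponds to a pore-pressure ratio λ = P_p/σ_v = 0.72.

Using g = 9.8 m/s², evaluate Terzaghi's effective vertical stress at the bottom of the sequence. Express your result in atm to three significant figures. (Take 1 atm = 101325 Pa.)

Overburden (lithostatic) stress σ_v:
limestone: 2620 kg/m³ × 9.8 m/s² × 5790 m = 1.487×10^8 Pa = 148.7 MPa
shale: 2440 kg/m³ × 9.8 m/s² × 1194 m = 2.855×10^7 Pa = 28.55 MPa
granite: 2680 kg/m³ × 9.8 m/s² × 2000 m = 5.253×10^7 Pa = 52.53 MPa
Total = 148.7 + 28.55 + 52.53 = 229.74 MPa
Pore pressure P_p = λ·σ_v = 0.72 × 229.7 MPa = 165.4 MPa
Effective stress σ' = σ_v − P_p = 229.7 − 165.4 = 64.328 MPa = 634.87 atm

635 atm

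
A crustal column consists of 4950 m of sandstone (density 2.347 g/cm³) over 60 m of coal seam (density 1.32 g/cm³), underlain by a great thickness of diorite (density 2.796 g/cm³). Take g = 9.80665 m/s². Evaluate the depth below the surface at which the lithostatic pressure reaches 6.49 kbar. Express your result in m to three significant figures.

24500 m

Pressure at base of upper layers: 2347×9.80665×4950 + 1320×9.80665×60 = 1.147×10^8 Pa = 1.147 kbar
Remaining pressure to be supplied by diorite: 6.490×10^8 − 1.147×10^8 = 5.343×10^8 Pa
Additional depth in diorite = 5.343×10^8 Pa / (2796 kg/m³ × 9.80665 m/s²) = 19486 m
Total depth = 5010 m + 19486 m = 24496 m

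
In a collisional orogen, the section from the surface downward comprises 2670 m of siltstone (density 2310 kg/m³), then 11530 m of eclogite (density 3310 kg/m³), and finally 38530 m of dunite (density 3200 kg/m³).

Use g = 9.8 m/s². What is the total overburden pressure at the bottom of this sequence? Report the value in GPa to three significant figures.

siltstone: 2310 kg/m³ × 9.8 m/s² × 2670 m = 6.044×10^7 Pa = 0.06044 GPa
eclogite: 3310 kg/m³ × 9.8 m/s² × 11530 m = 3.740×10^8 Pa = 0.3740 GPa
dunite: 3200 kg/m³ × 9.8 m/s² × 38530 m = 1.208×10^9 Pa = 1.208 GPa
Total = 0.06044 + 0.3740 + 1.208 = 1.6428 GPa

1.64 GPa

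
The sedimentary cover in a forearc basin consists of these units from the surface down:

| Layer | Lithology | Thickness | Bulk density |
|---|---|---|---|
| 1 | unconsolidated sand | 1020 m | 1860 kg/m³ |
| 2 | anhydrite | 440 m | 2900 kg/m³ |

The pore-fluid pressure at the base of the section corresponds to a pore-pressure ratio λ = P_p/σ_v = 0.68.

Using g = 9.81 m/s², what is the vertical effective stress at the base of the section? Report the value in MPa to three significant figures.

9.96 MPa

Overburden (lithostatic) stress σ_v:
unconsolidated sand: 1860 kg/m³ × 9.81 m/s² × 1020 m = 1.861×10^7 Pa = 18.61 MPa
anhydrite: 2900 kg/m³ × 9.81 m/s² × 440 m = 1.252×10^7 Pa = 12.52 MPa
Total = 18.61 + 12.52 = 31.129 MPa
Pore pressure P_p = λ·σ_v = 0.68 × 31.13 MPa = 21.17 MPa
Effective stress σ' = σ_v − P_p = 31.13 − 21.17 = 9.9613 MPa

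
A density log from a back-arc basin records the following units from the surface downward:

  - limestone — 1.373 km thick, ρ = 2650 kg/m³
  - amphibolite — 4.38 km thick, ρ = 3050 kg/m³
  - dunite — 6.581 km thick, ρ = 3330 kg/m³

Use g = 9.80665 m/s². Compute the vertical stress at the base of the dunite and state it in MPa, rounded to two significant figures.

380 MPa

limestone: 2650 kg/m³ × 9.80665 m/s² × 1373 m = 3.568×10^7 Pa = 35.68 MPa
amphibolite: 3050 kg/m³ × 9.80665 m/s² × 4380 m = 1.310×10^8 Pa = 131.0 MPa
dunite: 3330 kg/m³ × 9.80665 m/s² × 6581 m = 2.149×10^8 Pa = 214.9 MPa
Total = 35.68 + 131.0 + 214.9 = 381.60 MPa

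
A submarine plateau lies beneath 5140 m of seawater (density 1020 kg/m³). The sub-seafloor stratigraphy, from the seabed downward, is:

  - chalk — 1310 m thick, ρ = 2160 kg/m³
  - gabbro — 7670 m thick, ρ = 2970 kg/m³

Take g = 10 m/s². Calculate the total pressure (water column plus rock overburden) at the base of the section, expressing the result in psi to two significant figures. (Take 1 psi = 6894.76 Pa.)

45000 psi

seawater: 1020 kg/m³ × 10 m/s² × 5140 m = 5.243×10^7 Pa = 7604 psi
chalk: 2160 kg/m³ × 10 m/s² × 1310 m = 2.830×10^7 Pa = 4104 psi
gabbro: 2970 kg/m³ × 10 m/s² × 7670 m = 2.278×10^8 Pa = 33039 psi
Total = 7604 + 4104 + 33039 = 44747 psi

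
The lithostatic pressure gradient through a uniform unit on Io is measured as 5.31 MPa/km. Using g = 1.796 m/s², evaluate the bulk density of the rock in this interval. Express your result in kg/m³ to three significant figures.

2960 kg/m³

ρ = (dP/dz)/g = 5.31 MPa/km / 1.796 m/s² = 5310.0 Pa/m / 1.796 m/s² = 2956.6 kg/m³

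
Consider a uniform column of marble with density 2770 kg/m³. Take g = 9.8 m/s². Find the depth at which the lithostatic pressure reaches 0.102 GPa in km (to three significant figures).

3.76 km

h = P/(ρg) = 0.102 GPa / (2770 kg/m³ × 9.8 m/s²) = 1.020×10^8 Pa / 27146 Pa/m = 3757.5 m
= 3.7575 km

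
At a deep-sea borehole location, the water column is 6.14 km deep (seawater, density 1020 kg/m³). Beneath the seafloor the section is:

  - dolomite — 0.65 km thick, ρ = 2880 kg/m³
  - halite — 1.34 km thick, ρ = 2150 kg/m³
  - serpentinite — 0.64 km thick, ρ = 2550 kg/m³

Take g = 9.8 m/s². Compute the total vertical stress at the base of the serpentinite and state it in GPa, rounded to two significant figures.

seawater: 1020 kg/m³ × 9.8 m/s² × 6140 m = 6.138×10^7 Pa = 0.06138 GPa
dolomite: 2880 kg/m³ × 9.8 m/s² × 650 m = 1.835×10^7 Pa = 0.01835 GPa
halite: 2150 kg/m³ × 9.8 m/s² × 1340 m = 2.823×10^7 Pa = 0.02823 GPa
serpentinite: 2550 kg/m³ × 9.8 m/s² × 640 m = 1.599×10^7 Pa = 0.01599 GPa
Total = 0.06138 + 0.01835 + 0.02823 + 0.01599 = 0.12395 GPa

0.12 GPa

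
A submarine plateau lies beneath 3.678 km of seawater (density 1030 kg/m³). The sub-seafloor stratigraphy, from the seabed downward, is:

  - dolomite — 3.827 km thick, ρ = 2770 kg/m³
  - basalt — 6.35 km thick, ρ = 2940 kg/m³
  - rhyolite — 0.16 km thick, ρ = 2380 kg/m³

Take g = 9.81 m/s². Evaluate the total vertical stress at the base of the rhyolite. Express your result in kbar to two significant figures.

3.3 kbar

seawater: 1030 kg/m³ × 9.81 m/s² × 3678 m = 3.716×10^7 Pa = 0.3716 kbar
dolomite: 2770 kg/m³ × 9.81 m/s² × 3827 m = 1.040×10^8 Pa = 1.040 kbar
basalt: 2940 kg/m³ × 9.81 m/s² × 6350 m = 1.831×10^8 Pa = 1.831 kbar
rhyolite: 2380 kg/m³ × 9.81 m/s² × 160 m = 3.736×10^6 Pa = 0.03736 kbar
Total = 0.3716 + 1.040 + 1.831 + 0.03736 = 3.2804 kbar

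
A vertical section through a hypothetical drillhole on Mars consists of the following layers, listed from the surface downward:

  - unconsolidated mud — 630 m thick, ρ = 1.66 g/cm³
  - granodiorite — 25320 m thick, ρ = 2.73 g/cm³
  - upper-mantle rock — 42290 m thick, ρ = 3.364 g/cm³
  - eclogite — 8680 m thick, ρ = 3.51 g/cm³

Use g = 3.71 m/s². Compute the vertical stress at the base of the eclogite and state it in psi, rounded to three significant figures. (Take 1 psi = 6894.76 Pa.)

131000 psi

unconsolidated mud: 1660 kg/m³ × 3.71 m/s² × 630 m = 3.880×10^6 Pa = 562.7 psi
granodiorite: 2730 kg/m³ × 3.71 m/s² × 25320 m = 2.564×10^8 Pa = 37195 psi
upper-mantle rock: 3364 kg/m³ × 3.71 m/s² × 42290 m = 5.278×10^8 Pa = 76551 psi
eclogite: 3510 kg/m³ × 3.71 m/s² × 8680 m = 1.130×10^8 Pa = 16394 psi
Total = 562.7 + 37195 + 76551 + 16394 = 1.3070×10^5 psi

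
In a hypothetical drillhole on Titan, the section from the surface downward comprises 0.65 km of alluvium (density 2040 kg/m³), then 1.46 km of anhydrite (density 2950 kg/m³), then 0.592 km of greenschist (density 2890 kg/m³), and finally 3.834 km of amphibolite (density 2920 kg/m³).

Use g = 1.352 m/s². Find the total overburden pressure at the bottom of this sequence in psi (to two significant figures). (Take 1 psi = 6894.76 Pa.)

alluvium: 2040 kg/m³ × 1.352 m/s² × 650 m = 1.793×10^6 Pa = 260.0 psi
anhydrite: 2950 kg/m³ × 1.352 m/s² × 1460 m = 5.823×10^6 Pa = 844.6 psi
greenschist: 2890 kg/m³ × 1.352 m/s² × 592 m = 2.313×10^6 Pa = 335.5 psi
amphibolite: 2920 kg/m³ × 1.352 m/s² × 3834 m = 1.514×10^7 Pa = 2195 psi
Total = 260.0 + 844.6 + 335.5 + 2195 = 3635.4 psi

3600 psi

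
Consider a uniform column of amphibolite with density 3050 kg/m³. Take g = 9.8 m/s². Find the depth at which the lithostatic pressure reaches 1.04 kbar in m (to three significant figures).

3480 m

h = P/(ρg) = 1.04 kbar / (3050 kg/m³ × 9.8 m/s²) = 1.040×10^8 Pa / 29890 Pa/m = 3479.4 m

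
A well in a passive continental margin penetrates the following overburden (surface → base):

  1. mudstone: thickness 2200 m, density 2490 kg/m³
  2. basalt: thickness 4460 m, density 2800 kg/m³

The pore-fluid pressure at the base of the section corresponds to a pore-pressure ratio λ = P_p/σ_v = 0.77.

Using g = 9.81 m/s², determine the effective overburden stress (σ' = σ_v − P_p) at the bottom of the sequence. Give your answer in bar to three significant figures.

405 bar

Overburden (lithostatic) stress σ_v:
mudstone: 2490 kg/m³ × 9.81 m/s² × 2200 m = 5.374×10^7 Pa = 53.74 MPa
basalt: 2800 kg/m³ × 9.81 m/s² × 4460 m = 1.225×10^8 Pa = 122.5 MPa
Total = 53.74 + 122.5 = 176.25 MPa
Pore pressure P_p = λ·σ_v = 0.77 × 176.2 MPa = 135.7 MPa
Effective stress σ' = σ_v − P_p = 176.2 − 135.7 = 40.537 MPa = 405.37 bar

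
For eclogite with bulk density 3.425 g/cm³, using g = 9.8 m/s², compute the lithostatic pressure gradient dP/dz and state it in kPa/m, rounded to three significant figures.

33.6 kPa/m

dP/dz = ρg = 3425 kg/m³ × 9.8 m/s² = 33565 Pa/m
= 33565 Pa/m × (1 kPa/m / 1000.0 Pa/m) = 33.565 kPa/m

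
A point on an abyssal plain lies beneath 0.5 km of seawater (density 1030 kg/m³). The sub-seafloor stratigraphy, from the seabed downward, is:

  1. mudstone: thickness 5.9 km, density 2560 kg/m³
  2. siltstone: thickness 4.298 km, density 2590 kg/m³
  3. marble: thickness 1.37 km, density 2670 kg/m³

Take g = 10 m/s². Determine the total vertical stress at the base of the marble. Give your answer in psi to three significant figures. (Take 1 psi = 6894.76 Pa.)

seawater: 1030 kg/m³ × 10 m/s² × 500 m = 5.150×10^6 Pa = 746.9 psi
mudstone: 2560 kg/m³ × 10 m/s² × 5900 m = 1.510×10^8 Pa = 21907 psi
siltstone: 2590 kg/m³ × 10 m/s² × 4298 m = 1.113×10^8 Pa = 16145 psi
marble: 2670 kg/m³ × 10 m/s² × 1370 m = 3.658×10^7 Pa = 5305 psi
Total = 746.9 + 21907 + 16145 + 5305 = 44104 psi

44100 psi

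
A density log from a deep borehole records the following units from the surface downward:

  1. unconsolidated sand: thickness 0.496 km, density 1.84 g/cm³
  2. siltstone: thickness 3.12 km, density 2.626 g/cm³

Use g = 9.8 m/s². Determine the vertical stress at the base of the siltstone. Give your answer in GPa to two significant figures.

unconsolidated sand: 1840 kg/m³ × 9.8 m/s² × 496 m = 8.944×10^6 Pa = 8.944×10^-3 GPa
siltstone: 2626 kg/m³ × 9.8 m/s² × 3120 m = 8.029×10^7 Pa = 0.08029 GPa
Total = 8.944×10^-3 + 0.08029 = 0.089236 GPa

0.089 GPa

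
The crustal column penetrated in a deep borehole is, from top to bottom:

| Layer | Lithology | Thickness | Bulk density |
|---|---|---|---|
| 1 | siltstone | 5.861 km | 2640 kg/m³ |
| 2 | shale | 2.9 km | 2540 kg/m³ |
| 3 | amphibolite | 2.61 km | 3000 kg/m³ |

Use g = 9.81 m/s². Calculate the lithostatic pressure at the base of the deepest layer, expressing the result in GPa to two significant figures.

0.30 GPa

siltstone: 2640 kg/m³ × 9.81 m/s² × 5861 m = 1.518×10^8 Pa = 0.1518 GPa
shale: 2540 kg/m³ × 9.81 m/s² × 2900 m = 7.226×10^7 Pa = 0.07226 GPa
amphibolite: 3000 kg/m³ × 9.81 m/s² × 2610 m = 7.681×10^7 Pa = 0.07681 GPa
Total = 0.1518 + 0.07226 + 0.07681 = 0.30086 GPa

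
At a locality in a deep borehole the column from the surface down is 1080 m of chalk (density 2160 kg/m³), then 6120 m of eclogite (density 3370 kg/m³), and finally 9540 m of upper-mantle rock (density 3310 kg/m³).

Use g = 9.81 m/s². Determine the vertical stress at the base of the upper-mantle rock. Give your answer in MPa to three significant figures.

chalk: 2160 kg/m³ × 9.81 m/s² × 1080 m = 2.288×10^7 Pa = 22.88 MPa
eclogite: 3370 kg/m³ × 9.81 m/s² × 6120 m = 2.023×10^8 Pa = 202.3 MPa
upper-mantle rock: 3310 kg/m³ × 9.81 m/s² × 9540 m = 3.098×10^8 Pa = 309.8 MPa
Total = 22.88 + 202.3 + 309.8 = 534.98 MPa

535 MPa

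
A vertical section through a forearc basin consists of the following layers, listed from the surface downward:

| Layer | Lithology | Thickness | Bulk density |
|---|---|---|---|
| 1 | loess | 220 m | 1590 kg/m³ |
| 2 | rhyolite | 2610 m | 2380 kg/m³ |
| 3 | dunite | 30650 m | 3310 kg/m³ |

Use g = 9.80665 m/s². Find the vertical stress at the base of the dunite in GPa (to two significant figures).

loess: 1590 kg/m³ × 9.80665 m/s² × 220 m = 3.430×10^6 Pa = 3.430×10^-3 GPa
rhyolite: 2380 kg/m³ × 9.80665 m/s² × 2610 m = 6.092×10^7 Pa = 0.06092 GPa
dunite: 3310 kg/m³ × 9.80665 m/s² × 30650 m = 9.949×10^8 Pa = 0.9949 GPa
Total = 3.430×10^-3 + 0.06092 + 0.9949 = 1.0592 GPa

1.1 GPa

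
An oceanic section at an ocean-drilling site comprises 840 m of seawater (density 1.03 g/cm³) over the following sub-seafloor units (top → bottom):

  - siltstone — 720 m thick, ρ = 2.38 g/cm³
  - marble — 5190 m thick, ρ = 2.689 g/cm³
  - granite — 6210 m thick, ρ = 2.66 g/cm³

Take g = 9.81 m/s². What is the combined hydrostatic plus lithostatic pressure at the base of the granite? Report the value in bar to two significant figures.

3200 bar

seawater: 1030 kg/m³ × 9.81 m/s² × 840 m = 8.488×10^6 Pa = 84.88 bar
siltstone: 2380 kg/m³ × 9.81 m/s² × 720 m = 1.681×10^7 Pa = 168.1 bar
marble: 2689 kg/m³ × 9.81 m/s² × 5190 m = 1.369×10^8 Pa = 1369 bar
granite: 2660 kg/m³ × 9.81 m/s² × 6210 m = 1.620×10^8 Pa = 1620 bar
Total = 84.88 + 168.1 + 1369 + 1620 = 3242.5 bar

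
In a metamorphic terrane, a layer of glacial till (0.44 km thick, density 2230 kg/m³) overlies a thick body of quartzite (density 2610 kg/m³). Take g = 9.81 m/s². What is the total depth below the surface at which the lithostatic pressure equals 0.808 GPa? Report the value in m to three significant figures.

Pressure at base of upper layers: 2230×9.81×440 = 9.626×10^6 Pa = 9.626×10^-3 GPa
Remaining pressure to be supplied by quartzite: 8.080×10^8 − 9.626×10^6 = 7.984×10^8 Pa
Additional depth in quartzite = 7.984×10^8 Pa / (2610 kg/m³ × 9.81 m/s²) = 31182 m
Total depth = 440 m + 31182 m = 31622 m

31600 m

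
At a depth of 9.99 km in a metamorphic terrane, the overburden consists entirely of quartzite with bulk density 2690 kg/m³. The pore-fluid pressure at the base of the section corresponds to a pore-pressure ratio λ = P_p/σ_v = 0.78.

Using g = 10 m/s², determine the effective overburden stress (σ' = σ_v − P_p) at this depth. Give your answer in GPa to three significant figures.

0.0591 GPa

Overburden (lithostatic) stress σ_v:
quartzite: 2690 kg/m³ × 10 m/s² × 9990 m = 2.687×10^8 Pa = 268.7 MPa
Pore pressure P_p = λ·σ_v = 0.78 × 268.7 MPa = 209.6 MPa
Effective stress σ' = σ_v − P_p = 268.7 − 209.6 = 59.121 MPa = 0.059121 GPa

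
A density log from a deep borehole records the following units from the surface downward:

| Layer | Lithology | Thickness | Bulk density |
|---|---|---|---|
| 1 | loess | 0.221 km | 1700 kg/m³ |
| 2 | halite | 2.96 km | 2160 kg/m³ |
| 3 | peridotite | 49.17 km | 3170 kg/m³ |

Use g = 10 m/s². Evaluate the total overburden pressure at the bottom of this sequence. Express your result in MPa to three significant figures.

loess: 1700 kg/m³ × 10 m/s² × 221 m = 3.757×10^6 Pa = 3.757 MPa
halite: 2160 kg/m³ × 10 m/s² × 2960 m = 6.394×10^7 Pa = 63.94 MPa
peridotite: 3170 kg/m³ × 10 m/s² × 49170 m = 1.559×10^9 Pa = 1559 MPa
Total = 3.757 + 63.94 + 1559 = 1626.4 MPa

1630 MPa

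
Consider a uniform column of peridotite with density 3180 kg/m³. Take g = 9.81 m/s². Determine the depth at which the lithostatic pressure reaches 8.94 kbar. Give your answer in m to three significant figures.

28700 m

h = P/(ρg) = 8.94 kbar / (3180 kg/m³ × 9.81 m/s²) = 8.940×10^8 Pa / 31196 Pa/m = 28658 m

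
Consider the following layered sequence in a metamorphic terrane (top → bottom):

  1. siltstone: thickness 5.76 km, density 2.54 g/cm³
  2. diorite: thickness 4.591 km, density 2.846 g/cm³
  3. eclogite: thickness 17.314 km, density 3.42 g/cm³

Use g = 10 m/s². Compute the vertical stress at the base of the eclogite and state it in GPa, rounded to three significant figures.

siltstone: 2540 kg/m³ × 10 m/s² × 5760 m = 1.463×10^8 Pa = 0.1463 GPa
diorite: 2846 kg/m³ × 10 m/s² × 4591 m = 1.307×10^8 Pa = 0.1307 GPa
eclogite: 3420 kg/m³ × 10 m/s² × 17314 m = 5.921×10^8 Pa = 0.5921 GPa
Total = 0.1463 + 0.1307 + 0.5921 = 0.86910 GPa

0.869 GPa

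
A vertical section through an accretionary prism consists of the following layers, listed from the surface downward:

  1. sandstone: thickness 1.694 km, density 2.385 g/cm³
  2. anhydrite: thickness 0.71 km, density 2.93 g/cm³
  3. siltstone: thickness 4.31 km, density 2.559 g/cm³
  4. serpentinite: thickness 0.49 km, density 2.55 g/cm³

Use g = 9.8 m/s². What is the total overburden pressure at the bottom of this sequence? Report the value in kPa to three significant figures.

sandstone: 2385 kg/m³ × 9.8 m/s² × 1694 m = 3.959×10^7 Pa = 39594 kPa
anhydrite: 2930 kg/m³ × 9.8 m/s² × 710 m = 2.039×10^7 Pa = 20387 kPa
siltstone: 2559 kg/m³ × 9.8 m/s² × 4310 m = 1.081×10^8 Pa = 1.081×10^5 kPa
serpentinite: 2550 kg/m³ × 9.8 m/s² × 490 m = 1.225×10^7 Pa = 12245 kPa
Total = 39594 + 20387 + 1.081×10^5 + 12245 = 1.8031×10^5 kPa

180000 kPa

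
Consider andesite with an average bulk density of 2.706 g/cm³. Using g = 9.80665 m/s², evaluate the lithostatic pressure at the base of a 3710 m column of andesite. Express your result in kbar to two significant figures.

0.98 kbar

andesite: 2706 kg/m³ × 9.80665 m/s² × 3710 m = 9.845×10^7 Pa = 0.9845 kbar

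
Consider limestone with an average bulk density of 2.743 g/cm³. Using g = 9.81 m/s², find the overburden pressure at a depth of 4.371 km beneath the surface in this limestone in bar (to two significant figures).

limestone: 2743 kg/m³ × 9.81 m/s² × 4371 m = 1.176×10^8 Pa = 1176 bar

1200 bar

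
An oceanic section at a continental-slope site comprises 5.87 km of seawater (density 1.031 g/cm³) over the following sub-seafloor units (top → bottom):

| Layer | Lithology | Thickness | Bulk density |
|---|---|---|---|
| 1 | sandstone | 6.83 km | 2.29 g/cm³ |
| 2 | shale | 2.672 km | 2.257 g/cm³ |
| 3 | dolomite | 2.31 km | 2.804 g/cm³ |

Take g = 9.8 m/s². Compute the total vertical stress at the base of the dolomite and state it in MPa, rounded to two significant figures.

seawater: 1031 kg/m³ × 9.8 m/s² × 5870 m = 5.931×10^7 Pa = 59.31 MPa
sandstone: 2290 kg/m³ × 9.8 m/s² × 6830 m = 1.533×10^8 Pa = 153.3 MPa
shale: 2257 kg/m³ × 9.8 m/s² × 2672 m = 5.910×10^7 Pa = 59.10 MPa
dolomite: 2804 kg/m³ × 9.8 m/s² × 2310 m = 6.348×10^7 Pa = 63.48 MPa
Total = 59.31 + 153.3 + 59.10 + 63.48 = 335.17 MPa

340 MPa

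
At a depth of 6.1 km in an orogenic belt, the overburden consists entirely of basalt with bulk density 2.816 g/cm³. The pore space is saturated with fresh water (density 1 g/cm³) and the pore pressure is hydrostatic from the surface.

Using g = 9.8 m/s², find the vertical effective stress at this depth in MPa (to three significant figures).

Overburden (lithostatic) stress σ_v:
basalt: 2816 kg/m³ × 9.8 m/s² × 6100 m = 1.683×10^8 Pa = 168.3 MPa
Pore pressure P_p = 1000 kg/m³ × 9.8 m/s² × 6100 m = 5.978×10^7 Pa = 59.78 MPa
Effective stress σ' = σ_v − P_p = 168.3 − 59.78 = 108.56 MPa

109 MPa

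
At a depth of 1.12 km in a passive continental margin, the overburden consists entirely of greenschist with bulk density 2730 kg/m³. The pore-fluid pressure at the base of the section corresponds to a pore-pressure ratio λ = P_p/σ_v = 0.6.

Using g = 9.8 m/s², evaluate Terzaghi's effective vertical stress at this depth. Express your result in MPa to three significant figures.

Overburden (lithostatic) stress σ_v:
greenschist: 2730 kg/m³ × 9.8 m/s² × 1120 m = 2.996×10^7 Pa = 29.96 MPa
Pore pressure P_p = λ·σ_v = 0.6 × 29.96 MPa = 17.98 MPa
Effective stress σ' = σ_v − P_p = 29.96 − 17.98 = 11.986 MPa

12.0 MPa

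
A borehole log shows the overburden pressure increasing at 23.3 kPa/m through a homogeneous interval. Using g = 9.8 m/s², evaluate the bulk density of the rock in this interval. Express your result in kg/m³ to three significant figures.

2380 kg/m³

ρ = (dP/dz)/g = 23.3 kPa/m / 9.8 m/s² = 23300 Pa/m / 9.8 m/s² = 2377.6 kg/m³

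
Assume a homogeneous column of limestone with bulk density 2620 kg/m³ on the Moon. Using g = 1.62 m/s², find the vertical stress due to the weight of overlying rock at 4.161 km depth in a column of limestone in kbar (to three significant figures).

0.177 kbar

limestone: 2620 kg/m³ × 1.62 m/s² × 4161 m = 1.766×10^7 Pa = 0.1766 kbar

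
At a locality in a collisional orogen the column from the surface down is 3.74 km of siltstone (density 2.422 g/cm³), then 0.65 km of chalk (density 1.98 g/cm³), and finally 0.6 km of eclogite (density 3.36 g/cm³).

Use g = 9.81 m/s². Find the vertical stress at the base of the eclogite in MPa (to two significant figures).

120 MPa

siltstone: 2422 kg/m³ × 9.81 m/s² × 3740 m = 8.886×10^7 Pa = 88.86 MPa
chalk: 1980 kg/m³ × 9.81 m/s² × 650 m = 1.263×10^7 Pa = 12.63 MPa
eclogite: 3360 kg/m³ × 9.81 m/s² × 600 m = 1.978×10^7 Pa = 19.78 MPa
Total = 88.86 + 12.63 + 19.78 = 121.26 MPa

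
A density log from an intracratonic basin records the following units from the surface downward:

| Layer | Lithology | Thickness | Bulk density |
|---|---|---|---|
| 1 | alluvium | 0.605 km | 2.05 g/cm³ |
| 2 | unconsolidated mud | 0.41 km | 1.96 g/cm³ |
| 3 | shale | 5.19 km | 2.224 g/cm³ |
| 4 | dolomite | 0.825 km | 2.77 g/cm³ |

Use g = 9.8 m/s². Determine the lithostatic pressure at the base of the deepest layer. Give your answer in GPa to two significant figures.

alluvium: 2050 kg/m³ × 9.8 m/s² × 605 m = 1.215×10^7 Pa = 0.01215 GPa
unconsolidated mud: 1960 kg/m³ × 9.8 m/s² × 410 m = 7.875×10^6 Pa = 7.875×10^-3 GPa
shale: 2224 kg/m³ × 9.8 m/s² × 5190 m = 1.131×10^8 Pa = 0.1131 GPa
dolomite: 2770 kg/m³ × 9.8 m/s² × 825 m = 2.240×10^7 Pa = 0.02240 GPa
Total = 0.01215 + 7.875×10^-3 + 0.1131 + 0.02240 = 0.15554 GPa

0.16 GPa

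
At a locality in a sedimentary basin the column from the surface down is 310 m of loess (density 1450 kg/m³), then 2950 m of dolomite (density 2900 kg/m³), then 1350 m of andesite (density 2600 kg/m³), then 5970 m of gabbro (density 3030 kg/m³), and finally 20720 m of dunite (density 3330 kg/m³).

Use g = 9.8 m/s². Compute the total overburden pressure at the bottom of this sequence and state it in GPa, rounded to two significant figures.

0.98 GPa

loess: 1450 kg/m³ × 9.8 m/s² × 310 m = 4.405×10^6 Pa = 4.405×10^-3 GPa
dolomite: 2900 kg/m³ × 9.8 m/s² × 2950 m = 8.384×10^7 Pa = 0.08384 GPa
andesite: 2600 kg/m³ × 9.8 m/s² × 1350 m = 3.440×10^7 Pa = 0.03440 GPa
gabbro: 3030 kg/m³ × 9.8 m/s² × 5970 m = 1.773×10^8 Pa = 0.1773 GPa
dunite: 3330 kg/m³ × 9.8 m/s² × 20720 m = 6.762×10^8 Pa = 0.6762 GPa
Total = 4.405×10^-3 + 0.08384 + 0.03440 + 0.1773 + 0.6762 = 0.97609 GPa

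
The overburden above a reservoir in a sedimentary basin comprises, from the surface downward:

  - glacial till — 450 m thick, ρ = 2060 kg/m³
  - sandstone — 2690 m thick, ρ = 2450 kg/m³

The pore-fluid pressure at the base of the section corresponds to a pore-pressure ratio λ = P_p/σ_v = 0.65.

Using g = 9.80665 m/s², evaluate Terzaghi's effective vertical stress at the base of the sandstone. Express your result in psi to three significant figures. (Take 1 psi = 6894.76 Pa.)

Overburden (lithostatic) stress σ_v:
glacial till: 2060 kg/m³ × 9.80665 m/s² × 450 m = 9.091×10^6 Pa = 9.091 MPa
sandstone: 2450 kg/m³ × 9.80665 m/s² × 2690 m = 6.463×10^7 Pa = 64.63 MPa
Total = 9.091 + 64.63 = 73.721 MPa
Pore pressure P_p = λ·σ_v = 0.65 × 73.72 MPa = 47.92 MPa
Effective stress σ' = σ_v − P_p = 73.72 − 47.92 = 25.803 MPa = 3742.3 psi

3740 psi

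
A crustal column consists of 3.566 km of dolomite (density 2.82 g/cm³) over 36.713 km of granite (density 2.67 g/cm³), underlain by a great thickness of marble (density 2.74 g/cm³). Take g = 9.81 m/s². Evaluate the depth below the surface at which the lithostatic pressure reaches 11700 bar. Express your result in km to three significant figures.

Pressure at base of upper layers: 2820×9.81×3566 + 2670×9.81×36713 = 1.060×10^9 Pa = 10603 bar
Remaining pressure to be supplied by marble: 1.170×10^9 − 1.060×10^9 = 1.097×10^8 Pa
Additional depth in marble = 1.097×10^8 Pa / (2740 kg/m³ × 9.81 m/s²) = 4082.6 m
Total depth = 40279 m + 4082.6 m = 44362 m
= 44.362 km

44.4 km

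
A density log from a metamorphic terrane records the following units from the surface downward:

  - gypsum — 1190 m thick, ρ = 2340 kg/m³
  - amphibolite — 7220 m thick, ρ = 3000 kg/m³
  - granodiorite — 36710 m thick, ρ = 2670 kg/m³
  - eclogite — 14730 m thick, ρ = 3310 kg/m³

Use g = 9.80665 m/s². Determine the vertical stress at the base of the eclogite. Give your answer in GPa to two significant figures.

gypsum: 2340 kg/m³ × 9.80665 m/s² × 1190 m = 2.731×10^7 Pa = 0.02731 GPa
amphibolite: 3000 kg/m³ × 9.80665 m/s² × 7220 m = 2.124×10^8 Pa = 0.2124 GPa
granodiorite: 2670 kg/m³ × 9.80665 m/s² × 36710 m = 9.612×10^8 Pa = 0.9612 GPa
eclogite: 3310 kg/m³ × 9.80665 m/s² × 14730 m = 4.781×10^8 Pa = 0.4781 GPa
Total = 0.02731 + 0.2124 + 0.9612 + 0.4781 = 1.6791 GPa

1.7 GPa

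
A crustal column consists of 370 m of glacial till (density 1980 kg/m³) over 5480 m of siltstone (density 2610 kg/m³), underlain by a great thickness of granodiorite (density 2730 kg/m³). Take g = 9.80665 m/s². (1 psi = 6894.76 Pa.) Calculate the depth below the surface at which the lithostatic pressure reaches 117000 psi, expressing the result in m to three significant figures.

30500 m

Pressure at base of upper layers: 1980×9.80665×370 + 2610×9.80665×5480 = 1.474×10^8 Pa = 21385 psi
Remaining pressure to be supplied by granodiorite: 8.067×10^8 − 1.474×10^8 = 6.592×10^8 Pa
Additional depth in granodiorite = 6.592×10^8 Pa / (2730 kg/m³ × 9.80665 m/s²) = 24624 m
Total depth = 5850 m + 24624 m = 30474 m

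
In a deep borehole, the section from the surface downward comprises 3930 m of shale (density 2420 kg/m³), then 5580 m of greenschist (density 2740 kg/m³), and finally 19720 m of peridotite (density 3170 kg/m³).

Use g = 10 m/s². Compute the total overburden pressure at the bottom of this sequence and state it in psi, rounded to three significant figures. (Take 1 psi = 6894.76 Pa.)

127000 psi

shale: 2420 kg/m³ × 10 m/s² × 3930 m = 9.511×10^7 Pa = 13794 psi
greenschist: 2740 kg/m³ × 10 m/s² × 5580 m = 1.529×10^8 Pa = 22175 psi
peridotite: 3170 kg/m³ × 10 m/s² × 19720 m = 6.251×10^8 Pa = 90667 psi
Total = 13794 + 22175 + 90667 = 1.2664×10^5 psi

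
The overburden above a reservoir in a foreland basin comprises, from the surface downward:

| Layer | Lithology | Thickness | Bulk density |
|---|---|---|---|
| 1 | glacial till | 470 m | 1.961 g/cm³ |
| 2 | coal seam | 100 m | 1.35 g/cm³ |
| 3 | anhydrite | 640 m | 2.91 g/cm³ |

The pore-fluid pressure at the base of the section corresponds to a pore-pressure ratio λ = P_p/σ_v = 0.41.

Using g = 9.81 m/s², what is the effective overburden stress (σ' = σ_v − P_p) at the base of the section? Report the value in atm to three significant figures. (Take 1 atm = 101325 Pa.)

167 atm

Overburden (lithostatic) stress σ_v:
glacial till: 1961 kg/m³ × 9.81 m/s² × 470 m = 9.042×10^6 Pa = 9.042 MPa
coal seam: 1350 kg/m³ × 9.81 m/s² × 100 m = 1.324×10^6 Pa = 1.324 MPa
anhydrite: 2910 kg/m³ × 9.81 m/s² × 640 m = 1.827×10^7 Pa = 18.27 MPa
Total = 9.042 + 1.324 + 18.27 = 28.636 MPa
Pore pressure P_p = λ·σ_v = 0.41 × 28.64 MPa = 11.74 MPa
Effective stress σ' = σ_v − P_p = 28.64 − 11.74 = 16.895 MPa = 166.74 atm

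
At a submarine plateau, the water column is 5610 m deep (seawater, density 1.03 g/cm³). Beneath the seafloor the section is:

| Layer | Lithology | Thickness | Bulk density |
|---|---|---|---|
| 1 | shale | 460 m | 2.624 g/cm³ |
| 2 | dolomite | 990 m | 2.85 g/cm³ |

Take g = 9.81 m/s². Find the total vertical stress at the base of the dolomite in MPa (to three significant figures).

96.2 MPa

seawater: 1030 kg/m³ × 9.81 m/s² × 5610 m = 5.669×10^7 Pa = 56.69 MPa
shale: 2624 kg/m³ × 9.81 m/s² × 460 m = 1.184×10^7 Pa = 11.84 MPa
dolomite: 2850 kg/m³ × 9.81 m/s² × 990 m = 2.768×10^7 Pa = 27.68 MPa
Total = 56.69 + 11.84 + 27.68 = 96.205 MPa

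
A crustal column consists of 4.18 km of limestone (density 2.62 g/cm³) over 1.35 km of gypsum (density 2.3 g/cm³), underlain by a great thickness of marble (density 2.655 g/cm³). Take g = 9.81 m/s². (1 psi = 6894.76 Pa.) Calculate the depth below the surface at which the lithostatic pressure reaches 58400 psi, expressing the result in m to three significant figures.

15700 m

Pressure at base of upper layers: 2620×9.81×4180 + 2300×9.81×1350 = 1.379×10^8 Pa = 20000 psi
Remaining pressure to be supplied by marble: 4.027×10^8 − 1.379×10^8 = 2.648×10^8 Pa
Additional depth in marble = 2.648×10^8 Pa / (2655 kg/m³ × 9.81 m/s²) = 10165 m
Total depth = 5530 m + 10165 m = 15695 m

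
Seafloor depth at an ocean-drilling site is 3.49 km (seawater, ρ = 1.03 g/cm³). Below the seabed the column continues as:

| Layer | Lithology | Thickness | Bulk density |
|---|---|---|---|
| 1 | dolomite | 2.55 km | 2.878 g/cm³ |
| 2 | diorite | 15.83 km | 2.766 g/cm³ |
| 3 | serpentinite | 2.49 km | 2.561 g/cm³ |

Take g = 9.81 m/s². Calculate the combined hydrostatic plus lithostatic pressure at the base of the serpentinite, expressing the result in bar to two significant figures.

6000 bar

seawater: 1030 kg/m³ × 9.81 m/s² × 3490 m = 3.526×10^7 Pa = 352.6 bar
dolomite: 2878 kg/m³ × 9.81 m/s² × 2550 m = 7.199×10^7 Pa = 719.9 bar
diorite: 2766 kg/m³ × 9.81 m/s² × 15830 m = 4.295×10^8 Pa = 4295 bar
serpentinite: 2561 kg/m³ × 9.81 m/s² × 2490 m = 6.256×10^7 Pa = 625.6 bar
Total = 352.6 + 719.9 + 4295 + 625.6 = 5993.5 bar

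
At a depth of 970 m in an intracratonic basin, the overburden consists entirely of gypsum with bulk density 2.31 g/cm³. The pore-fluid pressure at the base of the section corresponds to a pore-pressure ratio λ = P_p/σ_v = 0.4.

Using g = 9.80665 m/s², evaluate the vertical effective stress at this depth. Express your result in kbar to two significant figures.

0.13 kbar

Overburden (lithostatic) stress σ_v:
gypsum: 2310 kg/m³ × 9.80665 m/s² × 970 m = 2.197×10^7 Pa = 21.97 MPa
Pore pressure P_p = λ·σ_v = 0.4 × 21.97 MPa = 8.790 MPa
Effective stress σ' = σ_v − P_p = 21.97 − 8.790 = 13.184 MPa = 0.13184 kbar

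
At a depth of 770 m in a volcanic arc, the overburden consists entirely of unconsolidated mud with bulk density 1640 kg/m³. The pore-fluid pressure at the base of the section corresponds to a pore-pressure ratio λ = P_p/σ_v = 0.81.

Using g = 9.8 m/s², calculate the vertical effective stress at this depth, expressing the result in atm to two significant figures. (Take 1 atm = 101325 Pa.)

Overburden (lithostatic) stress σ_v:
unconsolidated mud: 1640 kg/m³ × 9.8 m/s² × 770 m = 1.238×10^7 Pa = 12.38 MPa
Pore pressure P_p = λ·σ_v = 0.81 × 12.38 MPa = 10.02 MPa
Effective stress σ' = σ_v − P_p = 12.38 − 10.02 = 2.3513 MPa = 23.206 atm

23 atm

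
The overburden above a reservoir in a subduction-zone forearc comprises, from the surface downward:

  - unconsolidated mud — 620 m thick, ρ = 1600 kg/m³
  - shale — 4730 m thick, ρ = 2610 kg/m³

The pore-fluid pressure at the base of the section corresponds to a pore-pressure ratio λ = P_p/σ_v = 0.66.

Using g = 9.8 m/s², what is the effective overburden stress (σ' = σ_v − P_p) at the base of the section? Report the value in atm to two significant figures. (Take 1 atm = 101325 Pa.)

Overburden (lithostatic) stress σ_v:
unconsolidated mud: 1600 kg/m³ × 9.8 m/s² × 620 m = 9.722×10^6 Pa = 9.722 MPa
shale: 2610 kg/m³ × 9.8 m/s² × 4730 m = 1.210×10^8 Pa = 121.0 MPa
Total = 9.722 + 121.0 = 130.71 MPa
Pore pressure P_p = λ·σ_v = 0.66 × 130.7 MPa = 86.27 MPa
Effective stress σ' = σ_v − P_p = 130.7 − 86.27 = 44.440 MPa = 438.59 atm

440 atm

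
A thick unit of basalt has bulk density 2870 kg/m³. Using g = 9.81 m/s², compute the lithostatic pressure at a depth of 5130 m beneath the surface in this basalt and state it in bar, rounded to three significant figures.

basalt: 2870 kg/m³ × 9.81 m/s² × 5130 m = 1.444×10^8 Pa = 1444 bar

1440 bar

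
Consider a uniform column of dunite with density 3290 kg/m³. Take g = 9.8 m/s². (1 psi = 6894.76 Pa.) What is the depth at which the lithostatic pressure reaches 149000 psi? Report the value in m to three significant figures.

31900 m

h = P/(ρg) = 149000 psi / (3290 kg/m³ × 9.8 m/s²) = 1.027×10^9 Pa / 32242 Pa/m = 31863 m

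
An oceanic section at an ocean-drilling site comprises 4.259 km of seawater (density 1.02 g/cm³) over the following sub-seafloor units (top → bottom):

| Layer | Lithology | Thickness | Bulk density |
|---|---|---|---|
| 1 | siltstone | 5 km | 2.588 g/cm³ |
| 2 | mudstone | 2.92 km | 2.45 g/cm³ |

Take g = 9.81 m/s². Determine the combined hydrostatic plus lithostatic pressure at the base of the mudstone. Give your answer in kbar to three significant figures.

seawater: 1020 kg/m³ × 9.81 m/s² × 4259 m = 4.262×10^7 Pa = 0.4262 kbar
siltstone: 2588 kg/m³ × 9.81 m/s² × 5000 m = 1.269×10^8 Pa = 1.269 kbar
mudstone: 2450 kg/m³ × 9.81 m/s² × 2920 m = 7.018×10^7 Pa = 0.7018 kbar
Total = 0.4262 + 1.269 + 0.7018 = 2.3974 kbar

2.40 kbar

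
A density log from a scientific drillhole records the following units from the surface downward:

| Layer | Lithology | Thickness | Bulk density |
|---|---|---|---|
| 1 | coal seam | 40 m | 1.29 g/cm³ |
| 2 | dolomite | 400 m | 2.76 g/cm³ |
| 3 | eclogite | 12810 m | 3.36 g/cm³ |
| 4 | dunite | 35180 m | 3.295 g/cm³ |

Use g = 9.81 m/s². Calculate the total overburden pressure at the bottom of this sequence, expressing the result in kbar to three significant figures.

15.7 kbar

coal seam: 1290 kg/m³ × 9.81 m/s² × 40 m = 5.062×10^5 Pa = 5.062×10^-3 kbar
dolomite: 2760 kg/m³ × 9.81 m/s² × 400 m = 1.083×10^7 Pa = 0.1083 kbar
eclogite: 3360 kg/m³ × 9.81 m/s² × 12810 m = 4.222×10^8 Pa = 4.222 kbar
dunite: 3295 kg/m³ × 9.81 m/s² × 35180 m = 1.137×10^9 Pa = 11.37 kbar
Total = 5.062×10^-3 + 0.1083 + 4.222 + 11.37 = 15.707 kbar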